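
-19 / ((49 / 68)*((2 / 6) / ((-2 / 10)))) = 3876 / 245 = 15.82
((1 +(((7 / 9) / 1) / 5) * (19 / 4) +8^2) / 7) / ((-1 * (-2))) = 4.70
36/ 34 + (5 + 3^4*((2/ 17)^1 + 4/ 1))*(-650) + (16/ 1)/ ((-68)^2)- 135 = -63631458/ 289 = -220178.06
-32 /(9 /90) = -320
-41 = -41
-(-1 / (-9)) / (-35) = 1 / 315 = 0.00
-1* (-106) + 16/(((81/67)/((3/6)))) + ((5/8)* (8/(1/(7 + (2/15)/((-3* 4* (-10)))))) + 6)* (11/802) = 147047599/1299240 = 113.18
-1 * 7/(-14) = 1/2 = 0.50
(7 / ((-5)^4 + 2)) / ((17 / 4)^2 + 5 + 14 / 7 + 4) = 112 / 291555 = 0.00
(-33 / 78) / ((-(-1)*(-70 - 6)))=11 / 1976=0.01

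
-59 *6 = -354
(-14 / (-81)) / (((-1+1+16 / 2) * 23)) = 7 / 7452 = 0.00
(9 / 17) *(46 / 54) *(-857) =-19711 / 51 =-386.49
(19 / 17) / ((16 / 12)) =57 / 68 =0.84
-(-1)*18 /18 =1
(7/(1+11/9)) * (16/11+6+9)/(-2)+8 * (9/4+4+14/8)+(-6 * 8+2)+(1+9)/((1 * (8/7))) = 367/440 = 0.83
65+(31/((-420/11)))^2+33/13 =156390853/2293200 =68.20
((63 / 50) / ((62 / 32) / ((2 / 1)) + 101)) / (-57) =-0.00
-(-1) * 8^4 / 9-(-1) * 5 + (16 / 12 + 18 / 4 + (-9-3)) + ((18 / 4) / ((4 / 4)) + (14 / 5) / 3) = 20672 / 45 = 459.38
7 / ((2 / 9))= 63 / 2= 31.50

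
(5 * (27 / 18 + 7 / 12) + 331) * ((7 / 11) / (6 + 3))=28679 / 1188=24.14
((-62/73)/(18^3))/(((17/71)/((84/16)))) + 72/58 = 173253485/139925232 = 1.24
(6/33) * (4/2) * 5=20/11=1.82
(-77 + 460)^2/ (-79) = -146689/ 79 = -1856.82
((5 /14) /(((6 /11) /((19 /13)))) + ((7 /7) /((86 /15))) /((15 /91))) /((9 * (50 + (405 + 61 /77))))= 1040831 /2118815712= 0.00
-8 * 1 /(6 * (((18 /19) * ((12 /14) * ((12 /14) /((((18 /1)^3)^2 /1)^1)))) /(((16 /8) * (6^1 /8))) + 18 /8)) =-48866328 /82461929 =-0.59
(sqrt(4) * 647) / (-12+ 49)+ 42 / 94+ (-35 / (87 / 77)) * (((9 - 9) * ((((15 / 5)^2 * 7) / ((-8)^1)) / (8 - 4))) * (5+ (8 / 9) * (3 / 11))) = 61595 / 1739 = 35.42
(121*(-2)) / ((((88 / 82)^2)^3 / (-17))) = 2693.09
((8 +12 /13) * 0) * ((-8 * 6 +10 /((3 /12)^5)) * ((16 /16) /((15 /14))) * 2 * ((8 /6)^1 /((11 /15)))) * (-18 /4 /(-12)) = 0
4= 4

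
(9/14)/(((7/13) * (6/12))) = 117/49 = 2.39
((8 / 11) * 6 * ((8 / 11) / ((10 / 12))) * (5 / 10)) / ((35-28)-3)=288 / 605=0.48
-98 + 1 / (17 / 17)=-97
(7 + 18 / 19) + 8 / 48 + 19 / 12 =9.70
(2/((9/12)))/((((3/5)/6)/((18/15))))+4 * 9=68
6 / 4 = 3 / 2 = 1.50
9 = 9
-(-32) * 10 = 320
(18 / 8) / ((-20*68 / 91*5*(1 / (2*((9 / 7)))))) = -1053 / 13600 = -0.08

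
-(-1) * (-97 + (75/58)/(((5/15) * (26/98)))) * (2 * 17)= -2800.85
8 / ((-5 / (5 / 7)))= -8 / 7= -1.14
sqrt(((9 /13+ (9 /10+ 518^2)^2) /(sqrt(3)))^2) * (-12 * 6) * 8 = -23943289046799.73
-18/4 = -9/2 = -4.50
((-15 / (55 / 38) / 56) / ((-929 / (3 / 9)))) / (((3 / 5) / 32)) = 760 / 214599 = 0.00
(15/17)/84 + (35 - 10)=11905/476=25.01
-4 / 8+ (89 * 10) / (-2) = -891 / 2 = -445.50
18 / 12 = 1.50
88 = 88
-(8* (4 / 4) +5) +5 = -8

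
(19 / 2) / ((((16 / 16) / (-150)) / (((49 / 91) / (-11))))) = 9975 / 143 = 69.76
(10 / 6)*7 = 35 / 3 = 11.67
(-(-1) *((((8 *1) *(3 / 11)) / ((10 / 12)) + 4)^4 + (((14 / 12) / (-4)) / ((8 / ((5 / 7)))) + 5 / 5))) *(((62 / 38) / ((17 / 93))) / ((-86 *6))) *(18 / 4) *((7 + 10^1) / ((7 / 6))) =-1535109940231137 / 705110560000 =-2177.12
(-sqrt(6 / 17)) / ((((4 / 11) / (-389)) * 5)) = 4279 * sqrt(102) / 340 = 127.11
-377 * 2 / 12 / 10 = -377 / 60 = -6.28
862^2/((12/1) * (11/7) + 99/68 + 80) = 7407.25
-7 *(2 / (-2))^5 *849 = 5943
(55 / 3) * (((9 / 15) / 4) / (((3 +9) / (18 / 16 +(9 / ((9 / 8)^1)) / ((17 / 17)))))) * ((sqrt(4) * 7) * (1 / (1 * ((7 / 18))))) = 2409 / 32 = 75.28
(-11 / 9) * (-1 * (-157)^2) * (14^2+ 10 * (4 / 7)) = 382848268 / 63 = 6076956.63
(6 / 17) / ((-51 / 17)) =-2 / 17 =-0.12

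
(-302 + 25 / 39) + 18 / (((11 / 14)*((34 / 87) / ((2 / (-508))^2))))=-70896773479 / 235257594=-301.36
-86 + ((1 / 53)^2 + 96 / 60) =-1185393 / 14045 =-84.40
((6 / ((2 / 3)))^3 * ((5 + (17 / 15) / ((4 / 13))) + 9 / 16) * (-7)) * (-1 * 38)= 71715861 / 40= 1792896.52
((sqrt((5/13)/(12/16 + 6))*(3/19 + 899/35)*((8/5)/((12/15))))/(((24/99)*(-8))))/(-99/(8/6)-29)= 7271*sqrt(195)/1647870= 0.06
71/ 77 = 0.92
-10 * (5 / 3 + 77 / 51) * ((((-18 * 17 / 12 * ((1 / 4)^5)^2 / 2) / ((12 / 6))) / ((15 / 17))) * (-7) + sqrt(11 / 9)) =-180 * sqrt(11) / 17 - 3213 / 2097152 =-35.12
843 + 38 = 881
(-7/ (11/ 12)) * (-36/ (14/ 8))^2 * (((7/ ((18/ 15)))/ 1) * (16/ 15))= -221184/ 11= -20107.64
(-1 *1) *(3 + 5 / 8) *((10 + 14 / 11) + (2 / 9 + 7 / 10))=-350117 / 7920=-44.21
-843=-843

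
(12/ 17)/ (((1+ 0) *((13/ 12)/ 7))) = 1008/ 221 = 4.56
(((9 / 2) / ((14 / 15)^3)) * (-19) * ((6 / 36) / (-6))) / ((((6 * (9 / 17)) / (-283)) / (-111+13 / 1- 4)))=582732375 / 21952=26545.75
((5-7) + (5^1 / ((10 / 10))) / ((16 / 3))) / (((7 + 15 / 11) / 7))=-1309 / 1472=-0.89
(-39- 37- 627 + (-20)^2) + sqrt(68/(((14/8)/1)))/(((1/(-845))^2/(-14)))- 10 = -5712200*sqrt(119)- 313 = -62313058.34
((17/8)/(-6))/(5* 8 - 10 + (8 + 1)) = -17/1872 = -0.01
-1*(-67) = 67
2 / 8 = 1 / 4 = 0.25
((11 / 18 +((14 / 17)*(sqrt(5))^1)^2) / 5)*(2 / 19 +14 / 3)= 166552 / 43605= 3.82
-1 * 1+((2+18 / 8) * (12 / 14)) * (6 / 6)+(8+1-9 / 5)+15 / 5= 899 / 70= 12.84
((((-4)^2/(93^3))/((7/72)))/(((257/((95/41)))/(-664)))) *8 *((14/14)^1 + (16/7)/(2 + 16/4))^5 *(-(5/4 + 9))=331223879403520/656650037252727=0.50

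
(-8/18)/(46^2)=-1/4761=-0.00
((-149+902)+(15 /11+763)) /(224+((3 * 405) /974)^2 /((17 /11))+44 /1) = 269183968972 /47722469641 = 5.64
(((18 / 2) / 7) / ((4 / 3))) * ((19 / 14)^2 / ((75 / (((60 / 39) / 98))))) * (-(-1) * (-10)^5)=-8122500 / 218491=-37.18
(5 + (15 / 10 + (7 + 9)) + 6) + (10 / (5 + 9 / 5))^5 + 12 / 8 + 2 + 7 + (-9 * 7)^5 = -1409117907494303 / 1419857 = -992436497.12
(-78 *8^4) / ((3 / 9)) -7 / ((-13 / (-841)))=-12465919 / 13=-958916.85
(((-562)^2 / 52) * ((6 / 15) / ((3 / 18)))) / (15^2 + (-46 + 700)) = 315844 / 19045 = 16.58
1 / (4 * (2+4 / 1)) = 1 / 24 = 0.04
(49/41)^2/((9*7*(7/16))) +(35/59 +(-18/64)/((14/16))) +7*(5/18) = 56685799/24993108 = 2.27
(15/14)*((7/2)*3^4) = 1215/4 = 303.75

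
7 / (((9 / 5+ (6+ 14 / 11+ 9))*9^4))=55 / 931662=0.00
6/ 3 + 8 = 10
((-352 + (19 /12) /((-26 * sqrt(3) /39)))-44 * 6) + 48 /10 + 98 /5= -2958 /5-19 * sqrt(3) /24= -592.97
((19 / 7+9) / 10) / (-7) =-41 / 245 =-0.17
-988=-988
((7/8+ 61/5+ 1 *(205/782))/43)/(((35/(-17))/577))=-86.93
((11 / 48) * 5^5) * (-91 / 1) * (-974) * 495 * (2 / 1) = 251360484375 / 4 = 62840121093.75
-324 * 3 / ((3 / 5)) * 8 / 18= -720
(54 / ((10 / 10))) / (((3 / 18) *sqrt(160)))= 81 *sqrt(10) / 10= 25.61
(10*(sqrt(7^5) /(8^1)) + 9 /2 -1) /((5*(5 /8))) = 28 /25 + 98*sqrt(7) /5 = 52.98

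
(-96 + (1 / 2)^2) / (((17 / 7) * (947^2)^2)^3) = -131369 / 10223662481870972692452532548921788076932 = -0.00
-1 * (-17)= 17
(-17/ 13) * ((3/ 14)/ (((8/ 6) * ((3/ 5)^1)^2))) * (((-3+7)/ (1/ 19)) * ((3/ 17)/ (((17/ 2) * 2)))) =-1425/ 3094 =-0.46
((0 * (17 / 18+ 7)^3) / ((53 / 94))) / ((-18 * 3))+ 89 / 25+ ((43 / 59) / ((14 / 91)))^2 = 9051261 / 348100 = 26.00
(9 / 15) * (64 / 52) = 48 / 65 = 0.74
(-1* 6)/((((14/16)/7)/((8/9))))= -128/3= -42.67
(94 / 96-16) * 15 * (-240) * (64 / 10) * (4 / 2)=692160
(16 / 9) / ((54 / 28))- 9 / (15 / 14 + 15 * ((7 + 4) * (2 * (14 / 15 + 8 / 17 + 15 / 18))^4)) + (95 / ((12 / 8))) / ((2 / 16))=32194986375548793386 / 63427355903162817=507.59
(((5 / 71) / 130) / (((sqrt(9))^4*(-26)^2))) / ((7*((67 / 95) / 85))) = 8075 / 47406321144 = 0.00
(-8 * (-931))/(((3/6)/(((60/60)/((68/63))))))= 234612/17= 13800.71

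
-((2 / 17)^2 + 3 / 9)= -0.35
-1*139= -139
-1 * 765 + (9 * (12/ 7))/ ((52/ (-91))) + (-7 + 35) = -764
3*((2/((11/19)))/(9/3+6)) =38/33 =1.15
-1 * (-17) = 17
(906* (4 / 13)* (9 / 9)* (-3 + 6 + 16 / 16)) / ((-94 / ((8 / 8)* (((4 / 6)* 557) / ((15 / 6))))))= -5382848 / 3055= -1761.98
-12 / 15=-4 / 5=-0.80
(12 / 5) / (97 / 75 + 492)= 180 / 36997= 0.00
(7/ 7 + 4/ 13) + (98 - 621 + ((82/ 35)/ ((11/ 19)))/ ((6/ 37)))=-7458511/ 15015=-496.74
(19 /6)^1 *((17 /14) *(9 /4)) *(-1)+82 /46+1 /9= -6.76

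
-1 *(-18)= 18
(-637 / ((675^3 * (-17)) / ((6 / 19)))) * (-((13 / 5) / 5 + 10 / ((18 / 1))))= -308308 / 7450323046875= -0.00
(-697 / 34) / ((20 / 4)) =-41 / 10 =-4.10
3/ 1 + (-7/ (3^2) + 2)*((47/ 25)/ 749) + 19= 3708067/ 168525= 22.00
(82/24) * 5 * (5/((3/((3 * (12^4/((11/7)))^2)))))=1799652556800/121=14873161626.45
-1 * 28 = -28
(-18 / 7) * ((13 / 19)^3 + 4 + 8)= -1521090 / 48013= -31.68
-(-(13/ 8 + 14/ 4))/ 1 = 41/ 8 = 5.12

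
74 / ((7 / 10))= 740 / 7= 105.71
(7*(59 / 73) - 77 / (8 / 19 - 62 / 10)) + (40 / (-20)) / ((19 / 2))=14293600 / 761463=18.77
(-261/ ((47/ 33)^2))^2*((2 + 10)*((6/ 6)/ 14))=484716746646/ 34157767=14190.53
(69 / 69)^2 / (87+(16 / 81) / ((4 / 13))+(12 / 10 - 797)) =-405 / 286804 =-0.00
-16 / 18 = -8 / 9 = -0.89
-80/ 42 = -1.90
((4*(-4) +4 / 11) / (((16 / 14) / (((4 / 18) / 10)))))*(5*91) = -27391 / 198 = -138.34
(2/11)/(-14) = -1/77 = -0.01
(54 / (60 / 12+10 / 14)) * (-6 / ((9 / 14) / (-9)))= 3969 / 5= 793.80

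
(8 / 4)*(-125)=-250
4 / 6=2 / 3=0.67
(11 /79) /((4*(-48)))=-0.00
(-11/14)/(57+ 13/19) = -209/15344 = -0.01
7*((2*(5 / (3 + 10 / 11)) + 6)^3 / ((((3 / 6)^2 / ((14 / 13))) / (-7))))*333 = -45537773912064 / 1033591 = -44057827.43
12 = 12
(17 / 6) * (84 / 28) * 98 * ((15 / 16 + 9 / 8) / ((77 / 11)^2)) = 561 / 16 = 35.06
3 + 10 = 13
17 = 17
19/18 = 1.06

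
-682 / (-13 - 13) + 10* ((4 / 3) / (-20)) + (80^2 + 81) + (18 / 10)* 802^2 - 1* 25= 227028509 / 195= 1164248.76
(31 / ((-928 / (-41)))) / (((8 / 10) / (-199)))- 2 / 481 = -608301669 / 1785472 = -340.70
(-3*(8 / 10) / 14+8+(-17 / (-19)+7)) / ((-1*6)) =-5228 / 1995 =-2.62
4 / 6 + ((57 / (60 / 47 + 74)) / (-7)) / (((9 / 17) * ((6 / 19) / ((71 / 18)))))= -15129713 / 8024184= -1.89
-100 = -100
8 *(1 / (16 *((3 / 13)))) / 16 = 13 / 96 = 0.14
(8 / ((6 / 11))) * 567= 8316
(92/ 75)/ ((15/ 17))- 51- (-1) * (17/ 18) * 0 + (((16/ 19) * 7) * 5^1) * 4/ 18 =-306803/ 7125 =-43.06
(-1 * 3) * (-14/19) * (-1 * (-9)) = 378/19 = 19.89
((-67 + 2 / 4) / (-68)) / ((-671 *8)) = -133 / 730048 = -0.00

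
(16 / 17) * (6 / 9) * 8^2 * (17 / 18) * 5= 5120 / 27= 189.63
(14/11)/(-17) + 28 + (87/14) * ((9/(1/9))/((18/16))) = 622238/1309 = 475.35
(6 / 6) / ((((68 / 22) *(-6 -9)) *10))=-11 / 5100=-0.00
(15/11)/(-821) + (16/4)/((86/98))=1769431/388333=4.56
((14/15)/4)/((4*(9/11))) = 77/1080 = 0.07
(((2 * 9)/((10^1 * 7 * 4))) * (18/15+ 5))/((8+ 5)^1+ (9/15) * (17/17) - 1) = 31/980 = 0.03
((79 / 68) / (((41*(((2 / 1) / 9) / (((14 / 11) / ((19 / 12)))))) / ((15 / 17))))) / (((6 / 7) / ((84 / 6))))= 3658095 / 2476441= 1.48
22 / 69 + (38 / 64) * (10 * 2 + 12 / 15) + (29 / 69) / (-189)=3303707 / 260820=12.67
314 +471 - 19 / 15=11756 / 15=783.73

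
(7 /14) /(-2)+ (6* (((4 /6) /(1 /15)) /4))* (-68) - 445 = -5861 /4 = -1465.25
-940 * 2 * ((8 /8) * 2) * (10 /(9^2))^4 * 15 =-188000000 /14348907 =-13.10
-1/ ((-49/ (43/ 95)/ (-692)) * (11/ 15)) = -89268/ 10241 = -8.72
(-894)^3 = -714516984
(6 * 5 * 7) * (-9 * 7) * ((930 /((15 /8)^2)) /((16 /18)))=-3937248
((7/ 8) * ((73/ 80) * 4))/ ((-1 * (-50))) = 511/ 8000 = 0.06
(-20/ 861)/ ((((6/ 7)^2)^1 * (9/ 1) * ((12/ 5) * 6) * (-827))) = 175/ 593236872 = 0.00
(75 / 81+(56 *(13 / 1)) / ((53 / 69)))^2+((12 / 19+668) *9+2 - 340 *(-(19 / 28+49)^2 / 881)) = 6093594084407021603 / 6718384390284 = 907002.89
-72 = -72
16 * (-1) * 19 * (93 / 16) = -1767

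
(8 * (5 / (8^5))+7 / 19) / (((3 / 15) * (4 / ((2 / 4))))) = 143835 / 622592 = 0.23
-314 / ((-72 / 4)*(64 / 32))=157 / 18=8.72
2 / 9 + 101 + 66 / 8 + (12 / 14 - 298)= -47293 / 252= -187.67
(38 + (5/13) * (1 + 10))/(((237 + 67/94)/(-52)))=-206424/22345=-9.24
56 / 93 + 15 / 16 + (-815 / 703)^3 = -0.02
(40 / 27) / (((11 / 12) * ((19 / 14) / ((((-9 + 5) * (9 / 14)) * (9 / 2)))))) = -2880 / 209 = -13.78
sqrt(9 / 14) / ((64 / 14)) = 0.18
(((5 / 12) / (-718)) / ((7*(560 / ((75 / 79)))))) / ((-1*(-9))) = -25 / 1600921728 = -0.00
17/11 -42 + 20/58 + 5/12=-39.69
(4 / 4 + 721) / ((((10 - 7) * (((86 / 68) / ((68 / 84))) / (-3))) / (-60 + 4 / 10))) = 124360168 / 4515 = 27543.78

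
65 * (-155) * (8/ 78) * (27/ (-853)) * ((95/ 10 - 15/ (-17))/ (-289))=-4924350/ 4190789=-1.18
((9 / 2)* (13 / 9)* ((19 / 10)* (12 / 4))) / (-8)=-741 / 160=-4.63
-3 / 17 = -0.18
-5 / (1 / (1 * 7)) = -35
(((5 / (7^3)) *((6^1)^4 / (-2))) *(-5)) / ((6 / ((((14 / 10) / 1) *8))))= 4320 / 49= 88.16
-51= -51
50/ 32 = 25/ 16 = 1.56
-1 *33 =-33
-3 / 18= -1 / 6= -0.17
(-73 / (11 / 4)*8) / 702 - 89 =-344797 / 3861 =-89.30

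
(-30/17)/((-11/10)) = 300/187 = 1.60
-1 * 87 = -87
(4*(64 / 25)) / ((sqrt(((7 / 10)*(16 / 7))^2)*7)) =32 / 35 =0.91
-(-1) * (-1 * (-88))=88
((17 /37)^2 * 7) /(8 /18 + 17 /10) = 182070 /264217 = 0.69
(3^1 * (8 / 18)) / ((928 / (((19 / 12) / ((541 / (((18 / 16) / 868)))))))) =0.00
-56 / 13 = -4.31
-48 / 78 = -8 / 13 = -0.62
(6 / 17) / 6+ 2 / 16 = 25 / 136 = 0.18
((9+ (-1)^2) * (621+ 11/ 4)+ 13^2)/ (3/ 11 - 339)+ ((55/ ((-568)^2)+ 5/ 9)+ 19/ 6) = -3043520005/ 200349504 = -15.19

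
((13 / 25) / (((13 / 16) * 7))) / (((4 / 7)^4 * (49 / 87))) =609 / 400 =1.52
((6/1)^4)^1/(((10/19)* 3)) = 4104/5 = 820.80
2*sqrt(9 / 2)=3*sqrt(2)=4.24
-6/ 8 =-3/ 4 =-0.75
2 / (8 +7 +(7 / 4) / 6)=48 / 367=0.13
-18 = -18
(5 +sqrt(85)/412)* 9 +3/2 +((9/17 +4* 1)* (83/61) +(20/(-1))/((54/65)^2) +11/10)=9* sqrt(85)/412 +93683644/3779865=24.99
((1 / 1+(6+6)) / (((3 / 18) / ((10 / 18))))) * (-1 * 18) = -780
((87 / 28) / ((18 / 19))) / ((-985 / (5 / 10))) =-551 / 330960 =-0.00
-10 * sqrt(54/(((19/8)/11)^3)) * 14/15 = -9856 * sqrt(627)/361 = -683.64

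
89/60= 1.48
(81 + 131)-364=-152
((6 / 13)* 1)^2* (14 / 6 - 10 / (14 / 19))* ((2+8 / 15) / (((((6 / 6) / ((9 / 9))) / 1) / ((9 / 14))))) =-161424 / 41405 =-3.90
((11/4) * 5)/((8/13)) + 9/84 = 5029/224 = 22.45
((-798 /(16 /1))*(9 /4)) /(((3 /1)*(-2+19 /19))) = 1197 /32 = 37.41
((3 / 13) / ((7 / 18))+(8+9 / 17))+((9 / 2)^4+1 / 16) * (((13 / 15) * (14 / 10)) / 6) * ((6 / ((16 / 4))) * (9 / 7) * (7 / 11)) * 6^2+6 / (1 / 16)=3769.40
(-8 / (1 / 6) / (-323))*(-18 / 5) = -864 / 1615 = -0.53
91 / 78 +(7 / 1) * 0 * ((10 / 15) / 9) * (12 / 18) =1.17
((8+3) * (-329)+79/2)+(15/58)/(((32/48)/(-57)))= -3601.61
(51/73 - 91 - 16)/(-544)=485/2482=0.20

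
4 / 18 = 2 / 9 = 0.22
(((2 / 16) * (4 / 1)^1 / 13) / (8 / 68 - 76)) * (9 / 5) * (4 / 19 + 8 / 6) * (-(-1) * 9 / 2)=-1683 / 265525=-0.01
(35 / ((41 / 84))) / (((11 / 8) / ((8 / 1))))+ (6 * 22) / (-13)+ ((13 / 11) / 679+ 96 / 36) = 409.72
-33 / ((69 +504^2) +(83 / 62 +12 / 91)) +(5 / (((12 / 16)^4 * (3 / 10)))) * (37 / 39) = 678930294126478 / 13585808951559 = 49.97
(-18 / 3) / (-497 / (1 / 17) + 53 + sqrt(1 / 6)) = 6*sqrt(6) / 422956895 + 302256 / 422956895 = 0.00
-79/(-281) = 79/281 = 0.28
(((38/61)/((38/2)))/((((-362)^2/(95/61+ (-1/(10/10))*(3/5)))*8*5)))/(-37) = -73/451043619700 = -0.00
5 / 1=5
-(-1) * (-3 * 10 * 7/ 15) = -14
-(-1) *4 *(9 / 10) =18 / 5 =3.60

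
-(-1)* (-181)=-181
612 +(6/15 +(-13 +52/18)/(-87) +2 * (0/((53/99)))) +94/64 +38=81680677/125280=651.98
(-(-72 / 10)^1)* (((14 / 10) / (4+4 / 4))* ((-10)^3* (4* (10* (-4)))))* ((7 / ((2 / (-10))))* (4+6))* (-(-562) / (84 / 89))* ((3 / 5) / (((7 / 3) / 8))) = -138289766400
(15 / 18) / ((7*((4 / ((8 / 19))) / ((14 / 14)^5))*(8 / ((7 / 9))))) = 5 / 4104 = 0.00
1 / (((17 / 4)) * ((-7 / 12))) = -48 / 119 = -0.40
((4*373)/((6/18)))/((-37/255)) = -1141380/37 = -30848.11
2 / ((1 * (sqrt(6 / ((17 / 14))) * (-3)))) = -sqrt(357) / 63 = -0.30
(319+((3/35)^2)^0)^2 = 102400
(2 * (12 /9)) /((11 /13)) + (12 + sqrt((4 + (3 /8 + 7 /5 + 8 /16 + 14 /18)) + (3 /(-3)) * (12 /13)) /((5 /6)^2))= 3 * sqrt(3729310) /1625 + 500 /33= 18.72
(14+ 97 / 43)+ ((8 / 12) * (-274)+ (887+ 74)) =102502 / 129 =794.59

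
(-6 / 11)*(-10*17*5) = 5100 / 11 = 463.64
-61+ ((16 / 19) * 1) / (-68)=-19707 / 323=-61.01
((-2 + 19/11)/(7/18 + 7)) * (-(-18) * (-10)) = 9720/1463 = 6.64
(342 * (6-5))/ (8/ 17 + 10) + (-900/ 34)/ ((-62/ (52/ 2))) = 2052639/ 46903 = 43.76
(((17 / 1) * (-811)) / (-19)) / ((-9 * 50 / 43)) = -592841 / 8550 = -69.34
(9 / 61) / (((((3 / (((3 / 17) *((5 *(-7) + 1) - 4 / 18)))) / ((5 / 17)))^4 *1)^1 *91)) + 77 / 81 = 3834324024024109 / 4032664449369777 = 0.95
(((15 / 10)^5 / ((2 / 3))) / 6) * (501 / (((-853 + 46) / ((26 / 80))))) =-527553 / 1377280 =-0.38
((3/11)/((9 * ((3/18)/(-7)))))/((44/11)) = -0.32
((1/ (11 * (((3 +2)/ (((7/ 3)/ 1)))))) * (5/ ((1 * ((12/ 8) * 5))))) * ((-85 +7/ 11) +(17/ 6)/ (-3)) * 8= -945896/ 49005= -19.30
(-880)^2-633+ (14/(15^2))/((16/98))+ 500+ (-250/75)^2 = 696850643/900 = 774278.49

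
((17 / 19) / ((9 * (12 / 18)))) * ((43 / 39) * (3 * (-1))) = -731 / 1482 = -0.49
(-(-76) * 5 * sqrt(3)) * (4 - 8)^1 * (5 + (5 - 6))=-6080 * sqrt(3)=-10530.87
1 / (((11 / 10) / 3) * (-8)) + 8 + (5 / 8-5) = 289 / 88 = 3.28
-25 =-25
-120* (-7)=840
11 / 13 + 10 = 141 / 13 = 10.85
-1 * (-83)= 83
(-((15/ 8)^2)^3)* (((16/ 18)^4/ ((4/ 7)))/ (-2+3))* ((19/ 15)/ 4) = -415625/ 27648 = -15.03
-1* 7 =-7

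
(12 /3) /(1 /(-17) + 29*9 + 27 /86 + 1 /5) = 29240 /1911237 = 0.02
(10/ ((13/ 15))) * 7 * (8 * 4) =33600/ 13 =2584.62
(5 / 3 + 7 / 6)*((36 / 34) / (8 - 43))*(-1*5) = 3 / 7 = 0.43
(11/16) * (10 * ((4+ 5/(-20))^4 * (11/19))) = 30628125/38912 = 787.11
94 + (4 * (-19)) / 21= 1898 / 21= 90.38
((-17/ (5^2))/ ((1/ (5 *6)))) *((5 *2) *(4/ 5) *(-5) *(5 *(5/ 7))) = 20400/ 7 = 2914.29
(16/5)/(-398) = -8/995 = -0.01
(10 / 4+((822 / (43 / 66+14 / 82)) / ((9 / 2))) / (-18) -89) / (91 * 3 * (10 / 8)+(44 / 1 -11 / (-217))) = -1718041514 / 6697181025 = -0.26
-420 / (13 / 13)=-420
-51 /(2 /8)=-204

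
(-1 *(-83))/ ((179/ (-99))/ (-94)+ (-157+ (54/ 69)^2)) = -0.53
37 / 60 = 0.62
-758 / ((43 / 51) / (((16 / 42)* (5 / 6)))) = -257720 / 903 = -285.40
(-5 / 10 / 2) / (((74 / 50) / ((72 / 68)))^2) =-0.13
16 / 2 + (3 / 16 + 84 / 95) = 13789 / 1520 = 9.07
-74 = -74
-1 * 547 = -547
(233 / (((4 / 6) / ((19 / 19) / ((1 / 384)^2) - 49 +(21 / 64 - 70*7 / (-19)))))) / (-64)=-125315791029 / 155648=-805123.04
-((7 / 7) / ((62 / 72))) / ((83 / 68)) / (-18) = 0.05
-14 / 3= -4.67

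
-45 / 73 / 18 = -5 / 146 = -0.03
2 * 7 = 14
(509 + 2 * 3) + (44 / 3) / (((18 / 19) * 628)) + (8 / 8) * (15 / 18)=2186722 / 4239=515.86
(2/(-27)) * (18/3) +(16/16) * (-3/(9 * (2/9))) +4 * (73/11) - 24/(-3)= 6455/198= 32.60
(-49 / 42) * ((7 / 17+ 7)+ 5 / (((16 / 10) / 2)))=-15.94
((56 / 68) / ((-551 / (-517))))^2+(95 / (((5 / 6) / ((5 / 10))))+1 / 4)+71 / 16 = 87438278347 / 1403851024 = 62.28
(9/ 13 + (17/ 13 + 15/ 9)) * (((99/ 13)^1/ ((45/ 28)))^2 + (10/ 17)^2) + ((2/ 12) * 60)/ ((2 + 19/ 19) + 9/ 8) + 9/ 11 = 3499071391/ 40293825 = 86.84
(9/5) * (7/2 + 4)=13.50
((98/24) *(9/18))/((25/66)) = 539/100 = 5.39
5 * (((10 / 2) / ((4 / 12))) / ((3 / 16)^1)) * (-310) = -124000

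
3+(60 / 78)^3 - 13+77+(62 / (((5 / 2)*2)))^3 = 1974.08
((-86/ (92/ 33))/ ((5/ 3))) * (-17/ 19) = 16.56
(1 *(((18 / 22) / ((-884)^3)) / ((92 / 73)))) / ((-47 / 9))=5913 / 32857549094656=0.00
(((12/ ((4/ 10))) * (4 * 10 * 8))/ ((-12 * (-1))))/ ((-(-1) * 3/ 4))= 3200/ 3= 1066.67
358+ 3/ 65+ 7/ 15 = 13982/ 39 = 358.51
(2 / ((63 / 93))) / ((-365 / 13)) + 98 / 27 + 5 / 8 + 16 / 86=102885599 / 23730840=4.34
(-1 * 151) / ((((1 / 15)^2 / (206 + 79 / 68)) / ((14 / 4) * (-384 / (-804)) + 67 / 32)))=-3863784825225 / 145792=-26502035.95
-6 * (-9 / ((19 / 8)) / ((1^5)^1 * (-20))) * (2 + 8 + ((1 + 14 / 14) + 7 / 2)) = -1674 / 95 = -17.62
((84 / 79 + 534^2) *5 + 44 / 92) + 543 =2591639420 / 1817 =1426328.79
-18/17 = -1.06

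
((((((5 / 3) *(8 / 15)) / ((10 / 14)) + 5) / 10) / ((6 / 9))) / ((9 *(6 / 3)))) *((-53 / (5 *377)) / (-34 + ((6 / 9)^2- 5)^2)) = 44679 / 404521000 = 0.00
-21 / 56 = -3 / 8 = -0.38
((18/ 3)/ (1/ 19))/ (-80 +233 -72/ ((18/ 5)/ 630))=-0.01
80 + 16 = 96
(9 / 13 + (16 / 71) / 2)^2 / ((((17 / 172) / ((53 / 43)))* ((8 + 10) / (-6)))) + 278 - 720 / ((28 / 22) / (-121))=20902456586458 / 304138653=68726.73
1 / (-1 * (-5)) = 1 / 5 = 0.20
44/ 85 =0.52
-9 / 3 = -3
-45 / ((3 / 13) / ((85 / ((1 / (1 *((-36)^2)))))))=-21481200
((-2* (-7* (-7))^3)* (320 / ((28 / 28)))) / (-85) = 15059072 / 17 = 885827.76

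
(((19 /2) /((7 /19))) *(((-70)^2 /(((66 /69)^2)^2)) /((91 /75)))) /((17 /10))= 73175.69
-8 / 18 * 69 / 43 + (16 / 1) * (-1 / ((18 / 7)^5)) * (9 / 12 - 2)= -10873183 / 20312856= -0.54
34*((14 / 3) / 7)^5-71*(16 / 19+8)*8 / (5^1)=-23084672 / 23085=-999.99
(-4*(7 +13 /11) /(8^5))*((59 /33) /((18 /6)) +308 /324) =-3445 /2230272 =-0.00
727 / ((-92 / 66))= -23991 / 46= -521.54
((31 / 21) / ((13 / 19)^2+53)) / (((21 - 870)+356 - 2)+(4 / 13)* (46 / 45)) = -727415 / 13033591858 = -0.00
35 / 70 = 1 / 2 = 0.50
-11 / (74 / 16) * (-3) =264 / 37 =7.14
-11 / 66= -0.17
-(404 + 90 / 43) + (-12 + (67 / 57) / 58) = -59432387 / 142158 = -418.07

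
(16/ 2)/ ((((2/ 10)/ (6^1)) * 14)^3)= 27000/ 343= 78.72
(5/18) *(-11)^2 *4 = 134.44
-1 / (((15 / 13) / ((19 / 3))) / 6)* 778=-384332 / 15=-25622.13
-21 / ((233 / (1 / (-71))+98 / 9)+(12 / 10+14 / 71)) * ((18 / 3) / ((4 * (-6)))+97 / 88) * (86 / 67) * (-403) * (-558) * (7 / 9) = 18922767625125 / 77850240094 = 243.07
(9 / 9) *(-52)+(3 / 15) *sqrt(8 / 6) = -52+2 *sqrt(3) / 15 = -51.77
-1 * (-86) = 86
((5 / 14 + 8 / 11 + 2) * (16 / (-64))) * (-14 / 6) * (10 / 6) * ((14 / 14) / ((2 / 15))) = 22.49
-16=-16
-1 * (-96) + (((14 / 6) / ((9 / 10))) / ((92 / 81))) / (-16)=70551 / 736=95.86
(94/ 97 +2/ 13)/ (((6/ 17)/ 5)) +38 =67978/ 1261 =53.91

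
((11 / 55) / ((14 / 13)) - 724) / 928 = -50667 / 64960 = -0.78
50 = 50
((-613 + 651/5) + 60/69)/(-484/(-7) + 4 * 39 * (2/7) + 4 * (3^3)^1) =-193977/89240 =-2.17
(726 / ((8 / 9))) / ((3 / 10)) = 5445 / 2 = 2722.50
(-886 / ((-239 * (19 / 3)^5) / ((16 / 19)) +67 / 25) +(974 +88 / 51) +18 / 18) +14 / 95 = 1330427073045828571 / 1361924066230755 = 976.87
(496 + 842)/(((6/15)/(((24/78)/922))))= 6690/5993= 1.12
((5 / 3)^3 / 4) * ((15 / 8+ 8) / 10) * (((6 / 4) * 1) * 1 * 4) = 6.86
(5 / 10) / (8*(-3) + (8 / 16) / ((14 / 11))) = -0.02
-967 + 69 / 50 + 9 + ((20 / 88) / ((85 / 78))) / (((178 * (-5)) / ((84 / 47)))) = -37414429031 / 39111050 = -956.62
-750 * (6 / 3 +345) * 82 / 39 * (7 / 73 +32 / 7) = -16965697500 / 6643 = -2553921.04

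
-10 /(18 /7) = -3.89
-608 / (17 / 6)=-3648 / 17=-214.59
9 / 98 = 0.09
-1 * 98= -98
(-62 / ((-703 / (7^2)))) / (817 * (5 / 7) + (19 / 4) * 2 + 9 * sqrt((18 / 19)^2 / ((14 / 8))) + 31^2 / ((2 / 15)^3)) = 73495279497584 / 6905084897364265957-440971776 * sqrt(7) / 6905084897364265957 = 0.00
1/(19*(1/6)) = 6/19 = 0.32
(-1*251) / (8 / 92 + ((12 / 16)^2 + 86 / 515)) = -47569520 / 154733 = -307.43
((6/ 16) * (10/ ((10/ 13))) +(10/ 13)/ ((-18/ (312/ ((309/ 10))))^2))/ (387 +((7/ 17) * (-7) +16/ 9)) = 598023127/ 45099113616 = 0.01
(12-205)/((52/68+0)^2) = -55777/169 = -330.04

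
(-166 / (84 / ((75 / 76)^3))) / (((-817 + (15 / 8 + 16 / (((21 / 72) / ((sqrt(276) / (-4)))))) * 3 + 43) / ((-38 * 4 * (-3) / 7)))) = 106291875 / 137758322 -39840000 * sqrt(69) / 482154127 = 0.09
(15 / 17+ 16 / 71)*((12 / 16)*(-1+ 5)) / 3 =1337 / 1207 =1.11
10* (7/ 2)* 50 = 1750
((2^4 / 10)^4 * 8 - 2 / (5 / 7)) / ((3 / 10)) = 62036 / 375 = 165.43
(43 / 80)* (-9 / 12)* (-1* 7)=903 / 320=2.82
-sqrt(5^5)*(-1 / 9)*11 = 275*sqrt(5) / 9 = 68.32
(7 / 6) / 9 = 7 / 54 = 0.13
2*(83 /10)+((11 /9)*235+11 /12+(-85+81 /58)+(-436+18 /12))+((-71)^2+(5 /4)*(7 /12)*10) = 50476639 /10440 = 4834.93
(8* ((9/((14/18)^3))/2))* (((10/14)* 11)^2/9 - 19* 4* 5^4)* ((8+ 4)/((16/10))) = -458055668250/16807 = -27253862.57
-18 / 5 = -3.60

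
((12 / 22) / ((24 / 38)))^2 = 361 / 484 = 0.75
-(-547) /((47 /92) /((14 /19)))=704536 /893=788.95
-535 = -535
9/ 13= 0.69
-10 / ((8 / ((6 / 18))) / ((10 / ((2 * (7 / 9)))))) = -75 / 28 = -2.68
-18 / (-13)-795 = -10317 / 13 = -793.62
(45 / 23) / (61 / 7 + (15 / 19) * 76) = 315 / 11063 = 0.03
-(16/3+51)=-169/3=-56.33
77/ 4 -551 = -2127/ 4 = -531.75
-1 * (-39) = 39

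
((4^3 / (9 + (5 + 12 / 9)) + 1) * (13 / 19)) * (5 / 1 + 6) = 17017 / 437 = 38.94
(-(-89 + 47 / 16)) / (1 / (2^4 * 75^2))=7745625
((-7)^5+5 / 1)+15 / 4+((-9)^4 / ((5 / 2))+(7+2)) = -283297 / 20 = -14164.85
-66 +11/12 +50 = -181/12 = -15.08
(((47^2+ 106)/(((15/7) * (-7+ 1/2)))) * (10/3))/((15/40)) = -518560/351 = -1477.38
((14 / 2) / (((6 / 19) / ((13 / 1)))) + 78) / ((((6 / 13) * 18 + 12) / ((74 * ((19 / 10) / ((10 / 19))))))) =381489277 / 79200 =4816.78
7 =7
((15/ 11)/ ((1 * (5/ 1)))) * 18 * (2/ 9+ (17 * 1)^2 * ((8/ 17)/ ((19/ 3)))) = 22260/ 209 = 106.51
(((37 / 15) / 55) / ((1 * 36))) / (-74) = -1 / 59400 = -0.00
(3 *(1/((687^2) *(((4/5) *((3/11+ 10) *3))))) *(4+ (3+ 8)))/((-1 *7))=-275/497769972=-0.00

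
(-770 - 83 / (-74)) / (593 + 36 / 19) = -1081043 / 836422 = -1.29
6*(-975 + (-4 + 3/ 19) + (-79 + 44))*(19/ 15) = -38526/ 5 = -7705.20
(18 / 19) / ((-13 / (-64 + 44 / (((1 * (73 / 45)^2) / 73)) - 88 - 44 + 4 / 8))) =-1346913 / 18031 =-74.70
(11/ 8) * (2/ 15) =0.18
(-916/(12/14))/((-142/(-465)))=-248465/71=-3499.51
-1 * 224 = -224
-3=-3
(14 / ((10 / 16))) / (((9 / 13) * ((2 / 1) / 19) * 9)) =13832 / 405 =34.15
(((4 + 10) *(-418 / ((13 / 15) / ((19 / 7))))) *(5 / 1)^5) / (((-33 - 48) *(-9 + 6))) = -248187500 / 1053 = -235695.63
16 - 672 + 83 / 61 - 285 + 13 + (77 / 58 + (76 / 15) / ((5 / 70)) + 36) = -43431343 / 53070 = -818.38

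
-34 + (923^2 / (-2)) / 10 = -42630.45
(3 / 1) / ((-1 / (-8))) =24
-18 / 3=-6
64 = 64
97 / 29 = 3.34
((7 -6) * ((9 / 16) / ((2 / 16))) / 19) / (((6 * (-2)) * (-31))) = 3 / 4712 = 0.00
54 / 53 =1.02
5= 5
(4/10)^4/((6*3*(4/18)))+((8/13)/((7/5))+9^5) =3358437239/56875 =59049.45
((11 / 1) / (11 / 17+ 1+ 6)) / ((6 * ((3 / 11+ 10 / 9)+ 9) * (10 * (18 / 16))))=2057 / 1002300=0.00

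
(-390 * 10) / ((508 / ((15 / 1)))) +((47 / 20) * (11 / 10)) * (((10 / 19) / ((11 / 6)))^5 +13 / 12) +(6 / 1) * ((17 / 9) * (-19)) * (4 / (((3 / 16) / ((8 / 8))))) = -4706.13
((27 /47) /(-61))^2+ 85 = 698674294 /8219689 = 85.00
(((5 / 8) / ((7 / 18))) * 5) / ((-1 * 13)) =-225 / 364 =-0.62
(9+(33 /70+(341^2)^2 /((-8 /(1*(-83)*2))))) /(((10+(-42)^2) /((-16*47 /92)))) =-1846126730722457 /1428070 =-1292742464.11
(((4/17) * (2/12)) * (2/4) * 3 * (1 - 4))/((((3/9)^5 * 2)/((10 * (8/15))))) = -1944/17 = -114.35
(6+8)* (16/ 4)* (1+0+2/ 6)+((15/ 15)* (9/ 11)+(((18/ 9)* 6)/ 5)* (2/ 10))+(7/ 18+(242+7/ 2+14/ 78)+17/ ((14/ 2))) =73076908/ 225225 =324.46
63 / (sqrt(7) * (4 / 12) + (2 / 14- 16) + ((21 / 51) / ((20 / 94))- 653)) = -0.09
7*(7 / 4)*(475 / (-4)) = -23275 / 16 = -1454.69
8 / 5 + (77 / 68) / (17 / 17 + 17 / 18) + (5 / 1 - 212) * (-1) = 35561 / 170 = 209.18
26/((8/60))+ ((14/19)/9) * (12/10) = 55603/285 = 195.10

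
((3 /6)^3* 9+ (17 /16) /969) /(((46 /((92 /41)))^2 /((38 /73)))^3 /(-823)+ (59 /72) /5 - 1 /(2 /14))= -146459894880 /83155097671756693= -0.00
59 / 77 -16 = -1173 / 77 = -15.23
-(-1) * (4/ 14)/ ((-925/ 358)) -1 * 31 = -31.11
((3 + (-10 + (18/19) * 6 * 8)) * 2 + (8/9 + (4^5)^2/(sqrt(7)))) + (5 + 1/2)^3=334081/1368 + 1048576 * sqrt(7)/7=396568.69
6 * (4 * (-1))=-24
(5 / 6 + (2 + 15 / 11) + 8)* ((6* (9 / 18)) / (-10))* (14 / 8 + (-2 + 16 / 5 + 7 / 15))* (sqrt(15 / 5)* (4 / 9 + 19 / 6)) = -429065* sqrt(3) / 9504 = -78.19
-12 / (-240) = 1 / 20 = 0.05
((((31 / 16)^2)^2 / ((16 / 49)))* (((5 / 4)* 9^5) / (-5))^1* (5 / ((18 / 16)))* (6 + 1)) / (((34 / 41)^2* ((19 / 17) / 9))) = -157213979273827035 / 677380096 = -232091229.43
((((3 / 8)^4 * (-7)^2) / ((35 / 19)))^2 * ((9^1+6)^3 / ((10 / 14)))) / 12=7311624327 / 67108864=108.95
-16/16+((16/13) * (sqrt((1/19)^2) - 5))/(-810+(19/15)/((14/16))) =-10405943/10484903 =-0.99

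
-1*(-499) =499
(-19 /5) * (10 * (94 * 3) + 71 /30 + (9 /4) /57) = -3217543 /300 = -10725.14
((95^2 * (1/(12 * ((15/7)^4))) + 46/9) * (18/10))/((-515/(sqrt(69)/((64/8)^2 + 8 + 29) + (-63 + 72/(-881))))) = 244767367/27222900 - 990961 * sqrt(69)/702202500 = 8.98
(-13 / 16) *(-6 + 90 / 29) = 273 / 116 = 2.35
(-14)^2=196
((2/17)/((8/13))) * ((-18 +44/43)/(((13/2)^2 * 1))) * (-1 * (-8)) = -5840/9503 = -0.61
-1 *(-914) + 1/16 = 14625/16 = 914.06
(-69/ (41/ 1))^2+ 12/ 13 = 82065/ 21853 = 3.76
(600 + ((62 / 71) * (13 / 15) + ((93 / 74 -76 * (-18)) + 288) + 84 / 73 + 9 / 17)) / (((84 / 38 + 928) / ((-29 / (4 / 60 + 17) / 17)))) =-121773916806109 / 501516917251072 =-0.24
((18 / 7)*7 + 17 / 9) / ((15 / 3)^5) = 179 / 28125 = 0.01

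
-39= -39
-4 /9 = -0.44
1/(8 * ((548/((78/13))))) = 3/2192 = 0.00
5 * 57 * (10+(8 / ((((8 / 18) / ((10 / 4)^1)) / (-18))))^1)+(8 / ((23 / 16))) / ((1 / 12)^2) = -5225568 / 23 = -227198.61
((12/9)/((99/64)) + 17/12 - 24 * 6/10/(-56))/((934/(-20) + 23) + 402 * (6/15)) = 105437/5700618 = 0.02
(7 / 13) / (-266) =-1 / 494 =-0.00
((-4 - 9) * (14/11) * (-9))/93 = 546/341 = 1.60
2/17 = 0.12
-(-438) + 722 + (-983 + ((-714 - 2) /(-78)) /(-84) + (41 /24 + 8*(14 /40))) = 5942633 /32760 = 181.40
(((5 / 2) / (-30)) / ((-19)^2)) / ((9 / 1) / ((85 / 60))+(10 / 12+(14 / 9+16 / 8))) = -51 / 2373214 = -0.00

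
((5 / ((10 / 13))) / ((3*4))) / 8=13 / 192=0.07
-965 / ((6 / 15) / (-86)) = 207475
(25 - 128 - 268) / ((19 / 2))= -742 / 19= -39.05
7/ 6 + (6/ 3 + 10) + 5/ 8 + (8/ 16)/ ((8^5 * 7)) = 18980867/ 1376256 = 13.79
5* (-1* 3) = -15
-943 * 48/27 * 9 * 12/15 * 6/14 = -181056/35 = -5173.03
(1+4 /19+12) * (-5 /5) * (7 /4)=-1757 /76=-23.12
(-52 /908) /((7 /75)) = -975 /1589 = -0.61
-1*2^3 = -8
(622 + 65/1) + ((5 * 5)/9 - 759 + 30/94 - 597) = -281677/423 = -665.90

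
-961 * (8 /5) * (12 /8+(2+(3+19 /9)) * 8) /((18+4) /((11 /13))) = -3453.03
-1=-1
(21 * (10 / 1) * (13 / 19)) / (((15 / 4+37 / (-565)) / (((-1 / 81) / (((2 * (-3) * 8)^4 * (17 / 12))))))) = -257075 / 4015582636032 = -0.00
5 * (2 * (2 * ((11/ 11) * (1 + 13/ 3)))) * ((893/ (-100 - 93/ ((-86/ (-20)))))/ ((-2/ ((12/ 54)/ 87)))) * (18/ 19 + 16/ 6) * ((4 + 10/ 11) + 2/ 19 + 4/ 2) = 19530685312/ 770286429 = 25.36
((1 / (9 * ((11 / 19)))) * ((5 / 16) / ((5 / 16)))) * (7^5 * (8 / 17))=2554664 / 1683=1517.92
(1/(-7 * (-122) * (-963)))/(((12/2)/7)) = -1/704916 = -0.00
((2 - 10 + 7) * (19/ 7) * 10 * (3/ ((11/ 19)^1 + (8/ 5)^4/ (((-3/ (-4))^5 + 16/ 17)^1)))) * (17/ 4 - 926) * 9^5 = 15115958273593546875/ 20941211438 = 721828262.82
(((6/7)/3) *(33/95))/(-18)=-11/1995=-0.01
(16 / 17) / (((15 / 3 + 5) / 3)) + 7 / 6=739 / 510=1.45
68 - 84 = -16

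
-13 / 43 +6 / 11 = 115 / 473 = 0.24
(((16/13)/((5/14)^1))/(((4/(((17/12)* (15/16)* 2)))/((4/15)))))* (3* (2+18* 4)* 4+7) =546.18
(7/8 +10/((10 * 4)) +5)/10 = 49/80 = 0.61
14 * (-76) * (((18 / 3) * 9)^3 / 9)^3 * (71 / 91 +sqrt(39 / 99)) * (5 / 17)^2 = -1444968086614732800 / 3757 - 47487214114099200 * sqrt(429) / 3179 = -694002972531425.57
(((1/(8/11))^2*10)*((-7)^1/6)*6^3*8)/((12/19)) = -241395/4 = -60348.75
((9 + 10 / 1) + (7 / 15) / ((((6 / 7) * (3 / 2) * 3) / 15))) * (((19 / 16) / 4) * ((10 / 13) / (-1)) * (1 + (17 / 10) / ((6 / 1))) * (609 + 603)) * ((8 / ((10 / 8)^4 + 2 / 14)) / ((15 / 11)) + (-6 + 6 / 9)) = 1287163493 / 56835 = 22647.37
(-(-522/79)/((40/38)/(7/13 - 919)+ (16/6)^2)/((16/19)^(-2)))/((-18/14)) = -186149376/363159445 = -0.51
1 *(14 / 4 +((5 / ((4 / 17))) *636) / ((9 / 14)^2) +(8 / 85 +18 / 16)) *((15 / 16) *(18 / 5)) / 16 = 600513043 / 87040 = 6899.28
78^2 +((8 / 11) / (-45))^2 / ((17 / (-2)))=25342445572 / 4165425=6084.00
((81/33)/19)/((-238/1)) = -27/49742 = -0.00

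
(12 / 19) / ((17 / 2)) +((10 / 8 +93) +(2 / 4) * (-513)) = -209531 / 1292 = -162.18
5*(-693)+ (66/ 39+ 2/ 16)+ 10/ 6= -1079993/ 312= -3461.52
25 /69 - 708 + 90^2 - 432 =480265 /69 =6960.36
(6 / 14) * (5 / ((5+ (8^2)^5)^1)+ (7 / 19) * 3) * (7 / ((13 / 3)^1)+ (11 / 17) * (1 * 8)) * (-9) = -16032039316344 / 553692869821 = -28.95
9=9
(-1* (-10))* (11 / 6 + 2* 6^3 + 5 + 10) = 13465 / 3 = 4488.33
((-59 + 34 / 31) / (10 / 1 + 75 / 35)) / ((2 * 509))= -2513 / 536486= -0.00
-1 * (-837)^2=-700569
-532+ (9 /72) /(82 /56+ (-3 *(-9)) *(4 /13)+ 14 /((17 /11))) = -123981053 /233050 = -531.99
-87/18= -29/6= -4.83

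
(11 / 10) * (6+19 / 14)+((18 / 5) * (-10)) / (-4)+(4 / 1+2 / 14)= 2973 / 140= 21.24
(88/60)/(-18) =-0.08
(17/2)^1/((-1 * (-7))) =17/14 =1.21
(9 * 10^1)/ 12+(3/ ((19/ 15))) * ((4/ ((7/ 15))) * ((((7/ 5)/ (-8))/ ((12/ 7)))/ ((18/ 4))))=535/ 76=7.04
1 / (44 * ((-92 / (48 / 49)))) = -3 / 12397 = -0.00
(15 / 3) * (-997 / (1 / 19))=-94715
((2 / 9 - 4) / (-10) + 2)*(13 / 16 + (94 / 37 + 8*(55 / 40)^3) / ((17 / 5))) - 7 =20384821 / 1811520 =11.25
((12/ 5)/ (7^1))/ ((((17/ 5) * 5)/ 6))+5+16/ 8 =4237/ 595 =7.12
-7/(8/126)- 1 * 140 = -1001/4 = -250.25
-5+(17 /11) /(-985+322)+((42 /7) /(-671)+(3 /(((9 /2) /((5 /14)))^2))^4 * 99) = -14880231848163995 /2969359219854027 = -5.01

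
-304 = -304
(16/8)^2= 4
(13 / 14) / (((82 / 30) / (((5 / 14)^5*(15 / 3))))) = 3046875 / 308710976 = 0.01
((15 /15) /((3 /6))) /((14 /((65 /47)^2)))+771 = 11926198 /15463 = 771.27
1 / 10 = 0.10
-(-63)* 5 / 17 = 315 / 17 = 18.53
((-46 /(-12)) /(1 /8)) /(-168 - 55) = -92 /669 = -0.14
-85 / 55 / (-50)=17 / 550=0.03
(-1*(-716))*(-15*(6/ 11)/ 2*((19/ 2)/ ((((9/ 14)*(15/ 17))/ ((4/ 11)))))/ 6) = -3237752/ 1089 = -2973.14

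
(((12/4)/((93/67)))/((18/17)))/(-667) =-1139/372186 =-0.00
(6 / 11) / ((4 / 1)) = 3 / 22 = 0.14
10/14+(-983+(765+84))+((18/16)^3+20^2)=268.14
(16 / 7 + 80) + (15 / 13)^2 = 98919 / 1183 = 83.62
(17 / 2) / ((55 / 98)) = 833 / 55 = 15.15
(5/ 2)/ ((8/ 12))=15/ 4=3.75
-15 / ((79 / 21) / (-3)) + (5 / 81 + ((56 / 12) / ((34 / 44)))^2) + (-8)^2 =208039868 / 1849311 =112.50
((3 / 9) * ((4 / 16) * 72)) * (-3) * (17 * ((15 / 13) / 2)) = -2295 / 13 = -176.54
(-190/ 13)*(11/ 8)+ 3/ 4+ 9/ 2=-193/ 13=-14.85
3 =3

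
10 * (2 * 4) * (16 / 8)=160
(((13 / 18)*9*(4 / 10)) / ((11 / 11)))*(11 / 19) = 143 / 95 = 1.51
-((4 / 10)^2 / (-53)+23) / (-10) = 30471 / 13250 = 2.30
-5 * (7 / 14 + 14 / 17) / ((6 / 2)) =-75 / 34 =-2.21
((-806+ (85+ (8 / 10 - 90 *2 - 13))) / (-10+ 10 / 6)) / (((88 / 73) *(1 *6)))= 166659 / 11000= 15.15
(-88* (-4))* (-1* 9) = -3168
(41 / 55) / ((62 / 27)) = 1107 / 3410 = 0.32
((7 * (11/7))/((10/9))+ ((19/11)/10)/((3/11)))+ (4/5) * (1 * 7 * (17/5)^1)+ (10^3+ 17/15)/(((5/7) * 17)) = 5713/51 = 112.02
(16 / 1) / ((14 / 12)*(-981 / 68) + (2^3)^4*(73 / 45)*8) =97920 / 325217699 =0.00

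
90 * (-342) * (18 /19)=-29160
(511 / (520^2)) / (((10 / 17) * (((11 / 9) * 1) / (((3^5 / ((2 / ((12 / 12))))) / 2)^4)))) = 272607264823383 / 7614464000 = 35801.24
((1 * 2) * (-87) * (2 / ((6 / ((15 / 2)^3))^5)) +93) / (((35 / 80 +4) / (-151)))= 23673300563945664933 / 1163264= 20350754913713.19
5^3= 125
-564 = -564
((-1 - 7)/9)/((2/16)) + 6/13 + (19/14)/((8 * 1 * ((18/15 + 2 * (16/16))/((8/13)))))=-173417/26208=-6.62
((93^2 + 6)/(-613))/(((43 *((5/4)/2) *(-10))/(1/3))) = 2308/131795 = 0.02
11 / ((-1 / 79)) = -869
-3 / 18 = -1 / 6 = -0.17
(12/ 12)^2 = 1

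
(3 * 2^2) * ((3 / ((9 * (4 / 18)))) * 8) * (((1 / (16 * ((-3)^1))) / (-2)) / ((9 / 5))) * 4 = 10 / 3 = 3.33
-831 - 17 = -848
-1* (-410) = 410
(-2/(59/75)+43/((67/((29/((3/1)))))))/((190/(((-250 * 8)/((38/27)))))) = -39080700/1427033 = -27.39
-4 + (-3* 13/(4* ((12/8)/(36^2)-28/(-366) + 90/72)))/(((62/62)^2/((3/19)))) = -6859540/1329487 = -5.16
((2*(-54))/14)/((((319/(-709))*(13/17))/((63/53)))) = 5857758/219791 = 26.65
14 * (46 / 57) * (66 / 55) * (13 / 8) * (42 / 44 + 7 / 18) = 14651 / 495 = 29.60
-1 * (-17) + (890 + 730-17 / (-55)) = 90052 / 55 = 1637.31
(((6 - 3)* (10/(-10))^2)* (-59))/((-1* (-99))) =-59/33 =-1.79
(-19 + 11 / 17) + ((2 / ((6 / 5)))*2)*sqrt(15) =-312 / 17 + 10*sqrt(15) / 3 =-5.44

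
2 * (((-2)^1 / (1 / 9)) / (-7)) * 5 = 180 / 7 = 25.71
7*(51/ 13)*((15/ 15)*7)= 192.23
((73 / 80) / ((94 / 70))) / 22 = 511 / 16544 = 0.03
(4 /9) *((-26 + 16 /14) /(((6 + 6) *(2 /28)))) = -116 /9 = -12.89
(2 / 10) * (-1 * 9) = -9 / 5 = -1.80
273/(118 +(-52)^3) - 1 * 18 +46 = 187307/6690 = 28.00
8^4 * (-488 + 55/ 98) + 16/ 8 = -97830814/ 49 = -1996547.22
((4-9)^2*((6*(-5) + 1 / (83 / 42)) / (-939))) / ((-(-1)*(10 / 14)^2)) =39984 / 25979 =1.54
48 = 48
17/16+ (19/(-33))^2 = 1.39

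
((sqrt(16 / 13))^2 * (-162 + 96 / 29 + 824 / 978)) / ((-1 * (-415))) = -7162976 / 15301299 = -0.47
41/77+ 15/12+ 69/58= 26547/8932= 2.97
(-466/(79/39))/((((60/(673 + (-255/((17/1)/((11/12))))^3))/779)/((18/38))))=137815886403/50560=2725788.89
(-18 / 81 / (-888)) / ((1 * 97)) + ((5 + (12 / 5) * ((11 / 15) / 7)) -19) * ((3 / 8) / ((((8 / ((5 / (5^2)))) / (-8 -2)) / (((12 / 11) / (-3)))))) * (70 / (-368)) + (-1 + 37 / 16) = 5498189437 / 3922633440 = 1.40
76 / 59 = 1.29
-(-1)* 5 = 5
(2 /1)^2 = 4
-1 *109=-109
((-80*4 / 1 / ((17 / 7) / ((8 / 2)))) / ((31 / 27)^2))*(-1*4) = 26127360 / 16337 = 1599.28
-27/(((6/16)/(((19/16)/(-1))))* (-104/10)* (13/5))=-4275/1352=-3.16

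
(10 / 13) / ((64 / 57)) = 285 / 416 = 0.69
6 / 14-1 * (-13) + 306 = 2236 / 7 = 319.43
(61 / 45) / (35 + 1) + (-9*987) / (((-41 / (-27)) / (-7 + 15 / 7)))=1887208541 / 66420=28413.26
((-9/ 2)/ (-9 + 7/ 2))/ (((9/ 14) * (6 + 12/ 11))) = 7/ 39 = 0.18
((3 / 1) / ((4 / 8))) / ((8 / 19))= 57 / 4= 14.25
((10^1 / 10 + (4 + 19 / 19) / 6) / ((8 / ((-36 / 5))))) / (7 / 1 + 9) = -33 / 320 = -0.10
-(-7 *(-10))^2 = -4900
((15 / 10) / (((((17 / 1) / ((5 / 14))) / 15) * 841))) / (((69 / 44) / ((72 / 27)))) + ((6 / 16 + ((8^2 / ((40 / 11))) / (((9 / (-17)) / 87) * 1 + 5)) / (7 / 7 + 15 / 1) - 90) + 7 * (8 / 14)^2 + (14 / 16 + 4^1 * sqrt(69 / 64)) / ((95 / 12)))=-86.48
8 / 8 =1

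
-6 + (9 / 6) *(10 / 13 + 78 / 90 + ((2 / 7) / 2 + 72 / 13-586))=-397681 / 455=-874.02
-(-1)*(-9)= -9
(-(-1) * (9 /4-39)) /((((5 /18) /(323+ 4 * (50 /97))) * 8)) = -41715513 /7760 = -5375.71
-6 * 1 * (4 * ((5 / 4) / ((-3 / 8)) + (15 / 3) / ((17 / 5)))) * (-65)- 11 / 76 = -3754587 / 1292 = -2906.03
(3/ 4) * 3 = 9/ 4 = 2.25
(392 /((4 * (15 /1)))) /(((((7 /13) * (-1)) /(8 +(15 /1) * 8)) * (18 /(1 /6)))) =-5824 /405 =-14.38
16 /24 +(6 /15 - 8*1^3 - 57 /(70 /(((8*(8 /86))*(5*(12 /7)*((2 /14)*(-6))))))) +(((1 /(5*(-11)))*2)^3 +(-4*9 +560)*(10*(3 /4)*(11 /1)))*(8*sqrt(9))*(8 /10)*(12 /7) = 52373405677638664 /36807973125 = 1422882.09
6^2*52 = 1872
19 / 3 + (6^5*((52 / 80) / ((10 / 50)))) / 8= 3165.33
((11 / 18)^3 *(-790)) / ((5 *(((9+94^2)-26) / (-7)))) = 736043 / 25716204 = 0.03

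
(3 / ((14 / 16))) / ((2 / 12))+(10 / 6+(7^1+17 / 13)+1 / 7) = 8378 / 273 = 30.69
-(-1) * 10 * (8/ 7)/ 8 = 10/ 7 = 1.43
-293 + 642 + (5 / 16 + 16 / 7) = 39379 / 112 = 351.60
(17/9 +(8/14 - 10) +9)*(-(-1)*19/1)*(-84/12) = -194.22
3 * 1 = 3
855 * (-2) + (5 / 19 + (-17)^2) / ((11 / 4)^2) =-3843354 / 2299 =-1671.75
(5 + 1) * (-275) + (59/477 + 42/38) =-14942812/9063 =-1648.77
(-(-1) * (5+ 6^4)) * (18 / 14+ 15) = 21187.71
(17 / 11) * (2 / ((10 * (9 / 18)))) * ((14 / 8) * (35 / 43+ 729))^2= 205090831673 / 203390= 1008362.42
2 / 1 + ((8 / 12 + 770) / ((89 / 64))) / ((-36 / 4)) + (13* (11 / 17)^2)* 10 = -3574628 / 694467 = -5.15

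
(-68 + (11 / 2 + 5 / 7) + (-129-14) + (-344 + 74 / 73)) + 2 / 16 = -2238781 / 4088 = -547.65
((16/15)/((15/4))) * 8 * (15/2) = 256/15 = 17.07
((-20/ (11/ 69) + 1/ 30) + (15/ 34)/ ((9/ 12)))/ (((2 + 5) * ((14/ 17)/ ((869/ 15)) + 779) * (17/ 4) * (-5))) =110649454/ 102712264725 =0.00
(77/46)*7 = 539/46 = 11.72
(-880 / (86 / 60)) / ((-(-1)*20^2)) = -66 / 43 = -1.53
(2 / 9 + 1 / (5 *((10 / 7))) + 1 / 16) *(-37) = -56573 / 3600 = -15.71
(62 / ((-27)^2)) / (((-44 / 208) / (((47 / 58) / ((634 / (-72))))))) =303056 / 8190963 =0.04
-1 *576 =-576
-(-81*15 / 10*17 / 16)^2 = -17065161 / 1024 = -16665.20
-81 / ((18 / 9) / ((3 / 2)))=-243 / 4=-60.75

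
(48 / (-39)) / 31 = -16 / 403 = -0.04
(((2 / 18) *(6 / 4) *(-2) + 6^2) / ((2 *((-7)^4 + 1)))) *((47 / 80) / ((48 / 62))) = 155899 / 27671040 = 0.01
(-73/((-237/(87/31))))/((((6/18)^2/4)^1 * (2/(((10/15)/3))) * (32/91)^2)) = 17530877/626944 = 27.96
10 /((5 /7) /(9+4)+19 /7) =65 /18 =3.61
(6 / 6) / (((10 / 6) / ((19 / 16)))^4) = 10556001 / 40960000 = 0.26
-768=-768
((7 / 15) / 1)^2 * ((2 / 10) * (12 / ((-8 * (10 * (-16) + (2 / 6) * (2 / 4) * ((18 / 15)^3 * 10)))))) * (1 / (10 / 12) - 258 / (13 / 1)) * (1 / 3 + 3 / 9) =-4949 / 957450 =-0.01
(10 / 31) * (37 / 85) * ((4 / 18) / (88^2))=37 / 9182448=0.00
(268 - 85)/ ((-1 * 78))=-61/ 26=-2.35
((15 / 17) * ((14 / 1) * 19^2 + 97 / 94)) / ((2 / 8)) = 14255190 / 799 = 17841.29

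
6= 6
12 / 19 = 0.63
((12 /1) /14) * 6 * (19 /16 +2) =16.39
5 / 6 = 0.83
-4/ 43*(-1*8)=32/ 43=0.74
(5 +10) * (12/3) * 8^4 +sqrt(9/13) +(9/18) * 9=3 * sqrt(13)/13 +491529/2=245765.33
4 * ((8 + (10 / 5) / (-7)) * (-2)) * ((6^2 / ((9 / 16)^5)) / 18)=-33554432 / 15309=-2191.81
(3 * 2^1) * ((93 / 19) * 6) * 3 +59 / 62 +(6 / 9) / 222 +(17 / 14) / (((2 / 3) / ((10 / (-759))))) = 183947997700 / 347358627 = 529.56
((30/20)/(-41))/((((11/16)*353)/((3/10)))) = -36/796015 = -0.00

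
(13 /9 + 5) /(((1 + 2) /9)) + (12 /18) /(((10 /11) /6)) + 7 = 461 /15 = 30.73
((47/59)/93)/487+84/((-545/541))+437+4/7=3610707080668/10194324735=354.19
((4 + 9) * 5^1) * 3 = 195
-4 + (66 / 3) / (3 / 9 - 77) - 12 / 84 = -4.43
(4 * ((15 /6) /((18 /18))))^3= 1000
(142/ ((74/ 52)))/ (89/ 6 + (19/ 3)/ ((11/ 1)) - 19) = -81224/ 2923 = -27.79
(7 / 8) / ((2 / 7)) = 49 / 16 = 3.06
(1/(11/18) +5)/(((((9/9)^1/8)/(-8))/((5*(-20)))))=467200/11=42472.73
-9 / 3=-3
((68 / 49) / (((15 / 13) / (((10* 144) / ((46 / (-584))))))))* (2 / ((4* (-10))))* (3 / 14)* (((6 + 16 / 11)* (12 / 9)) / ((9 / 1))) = 338663936 / 1301685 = 260.17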